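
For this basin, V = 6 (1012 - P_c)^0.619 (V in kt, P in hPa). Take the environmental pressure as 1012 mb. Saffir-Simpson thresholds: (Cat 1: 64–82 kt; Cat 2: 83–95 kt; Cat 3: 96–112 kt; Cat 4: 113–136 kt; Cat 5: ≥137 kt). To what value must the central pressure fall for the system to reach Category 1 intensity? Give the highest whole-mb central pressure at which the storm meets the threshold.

966 mb

Category 1 begins at V = 64 kt.
Required ΔP = (64/6)^(1/0.619) = 10.667^1.616 ≈ 45.79 mb.
P_c ≤ 1012 − 45.79 = 966.21, so the highest integer P_c is 966 mb.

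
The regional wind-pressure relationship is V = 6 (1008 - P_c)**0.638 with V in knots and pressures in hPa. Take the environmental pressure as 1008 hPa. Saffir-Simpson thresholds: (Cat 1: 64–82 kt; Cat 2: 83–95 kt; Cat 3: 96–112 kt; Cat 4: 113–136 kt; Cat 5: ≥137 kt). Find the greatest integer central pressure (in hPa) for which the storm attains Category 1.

967 hPa

Category 1 begins at V = 64 kt.
Required ΔP = (64/6)^(1/0.638) = 10.667^1.567 ≈ 40.86 hPa.
P_c ≤ 1008 − 40.86 = 967.14, so the highest integer P_c is 967 hPa.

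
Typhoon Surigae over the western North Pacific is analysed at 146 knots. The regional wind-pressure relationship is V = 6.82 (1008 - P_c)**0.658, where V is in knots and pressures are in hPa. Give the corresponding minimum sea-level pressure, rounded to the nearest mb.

903 mb

ΔP = (V / 6.82)^(1/0.658) = (146/6.82)^1.520.
146/6.82 = 21.408; 21.408^1.520 ≈ 105.23 mb.
P_c = 1008 − 105.23 = 902.77 ≈ 903 mb.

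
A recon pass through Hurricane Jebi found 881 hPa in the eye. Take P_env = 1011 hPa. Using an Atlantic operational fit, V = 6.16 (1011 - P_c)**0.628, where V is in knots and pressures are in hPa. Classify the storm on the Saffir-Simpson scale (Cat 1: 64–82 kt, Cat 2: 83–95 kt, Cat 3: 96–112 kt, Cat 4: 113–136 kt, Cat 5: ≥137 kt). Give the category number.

ΔP = 1011 − 881 = 130 hPa.
V ≈ 6.16 × 130^0.628 = 6.16 × 21.26 ≈ 131 kt.
131 kt falls in the Category 4 band.

4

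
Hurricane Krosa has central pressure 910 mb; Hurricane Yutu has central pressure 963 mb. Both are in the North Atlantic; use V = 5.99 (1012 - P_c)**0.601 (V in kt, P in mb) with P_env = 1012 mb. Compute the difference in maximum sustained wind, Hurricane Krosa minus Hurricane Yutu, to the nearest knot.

Hurricane Krosa: ΔP = 102; V ≈ 5.99 × 102^0.601 ≈ 96.52 kt.
Hurricane Yutu: ΔP = 49; V ≈ 5.99 × 49^0.601 ≈ 62.12 kt.
Difference ≈ 96.52 − 62.12 = 34.40 → 34 kt.

34 kt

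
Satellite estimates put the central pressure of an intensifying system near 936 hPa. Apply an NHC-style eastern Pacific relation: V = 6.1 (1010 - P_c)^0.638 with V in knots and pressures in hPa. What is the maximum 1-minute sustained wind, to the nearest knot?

95 kt

ΔP = 1010 − 936 = 74 hPa.
74^0.638 ≈ 15.580.
V ≈ 6.1 × 15.580 ≈ 95.0 kt.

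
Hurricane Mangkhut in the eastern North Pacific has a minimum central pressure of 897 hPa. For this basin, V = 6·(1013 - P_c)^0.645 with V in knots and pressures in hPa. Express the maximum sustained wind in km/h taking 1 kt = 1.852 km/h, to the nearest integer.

ΔP = 1013 − 897 = 116 hPa.
V ≈ 6 × 116^0.645 = 6 × 21.457 ≈ 128.744 kt.
128.744 × 1.852 ≈ 238.43 km/h → 238 km/h.

238 km/h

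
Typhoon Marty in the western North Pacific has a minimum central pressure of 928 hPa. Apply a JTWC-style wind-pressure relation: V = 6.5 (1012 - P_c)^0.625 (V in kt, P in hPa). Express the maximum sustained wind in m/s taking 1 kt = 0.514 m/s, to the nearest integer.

53 m/s

ΔP = 1012 − 928 = 84 hPa.
V ≈ 6.5 × 84^0.625 = 6.5 × 15.947 ≈ 103.654 kt.
103.654 × 0.514 ≈ 53.28 m/s → 53 m/s.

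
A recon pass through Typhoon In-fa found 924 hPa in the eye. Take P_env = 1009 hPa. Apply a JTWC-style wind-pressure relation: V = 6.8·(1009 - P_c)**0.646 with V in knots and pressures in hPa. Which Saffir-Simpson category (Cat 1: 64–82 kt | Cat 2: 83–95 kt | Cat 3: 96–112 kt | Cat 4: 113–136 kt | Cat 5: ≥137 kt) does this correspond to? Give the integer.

ΔP = 1009 − 924 = 85 hPa.
V ≈ 6.8 × 85^0.646 = 6.8 × 17.64 ≈ 120 kt.
120 kt falls in the Category 4 band.

4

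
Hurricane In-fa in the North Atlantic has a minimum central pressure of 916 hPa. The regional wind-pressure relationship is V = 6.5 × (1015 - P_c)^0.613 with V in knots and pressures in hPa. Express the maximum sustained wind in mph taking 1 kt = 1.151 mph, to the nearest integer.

ΔP = 1015 − 916 = 99 hPa.
V ≈ 6.5 × 99^0.613 = 6.5 × 16.723 ≈ 108.702 kt.
108.702 × 1.151 ≈ 125.12 mph → 125 mph.

125 mph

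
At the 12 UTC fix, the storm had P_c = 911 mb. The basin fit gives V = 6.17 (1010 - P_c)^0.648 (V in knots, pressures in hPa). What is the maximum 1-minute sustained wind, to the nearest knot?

121 kt

ΔP = 1010 − 911 = 99 mb.
99^0.648 ≈ 19.641.
V ≈ 6.17 × 19.641 ≈ 121.2 kt.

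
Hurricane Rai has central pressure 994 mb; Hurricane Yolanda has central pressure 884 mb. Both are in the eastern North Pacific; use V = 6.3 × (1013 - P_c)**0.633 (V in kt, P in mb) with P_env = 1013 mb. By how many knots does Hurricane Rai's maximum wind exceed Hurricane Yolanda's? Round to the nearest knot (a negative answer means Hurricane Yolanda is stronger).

-96 kt

Hurricane Rai: ΔP = 19; V ≈ 6.3 × 19^0.633 ≈ 40.62 kt.
Hurricane Yolanda: ΔP = 129; V ≈ 6.3 × 129^0.633 ≈ 136.57 kt.
Difference ≈ 40.62 − 136.57 = -95.95 → -96 kt.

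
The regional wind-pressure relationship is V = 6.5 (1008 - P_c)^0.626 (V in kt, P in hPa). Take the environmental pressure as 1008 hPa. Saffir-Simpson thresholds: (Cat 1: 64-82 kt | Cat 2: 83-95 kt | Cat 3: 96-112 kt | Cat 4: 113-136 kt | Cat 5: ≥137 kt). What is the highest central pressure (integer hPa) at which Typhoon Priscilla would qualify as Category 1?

969 hPa

Category 1 begins at V = 64 kt.
Required ΔP = (64/6.5)^(1/0.626) = 9.846^1.597 ≈ 38.61 hPa.
P_c ≤ 1008 − 38.61 = 969.39, so the highest integer P_c is 969 hPa.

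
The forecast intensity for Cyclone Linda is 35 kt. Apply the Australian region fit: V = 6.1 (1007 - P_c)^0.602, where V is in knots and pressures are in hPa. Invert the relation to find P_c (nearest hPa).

989 hPa

ΔP = (V / 6.1)^(1/0.602) = (35/6.1)^1.661.
35/6.1 = 5.738; 5.738^1.661 ≈ 18.21 hPa.
P_c = 1007 − 18.21 = 988.79 ≈ 989 hPa.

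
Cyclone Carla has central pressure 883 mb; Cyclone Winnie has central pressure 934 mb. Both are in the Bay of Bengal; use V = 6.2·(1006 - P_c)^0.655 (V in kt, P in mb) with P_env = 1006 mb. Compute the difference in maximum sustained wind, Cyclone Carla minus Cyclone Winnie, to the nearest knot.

43 kt

Cyclone Carla: ΔP = 123; V ≈ 6.2 × 123^0.655 ≈ 144.97 kt.
Cyclone Winnie: ΔP = 72; V ≈ 6.2 × 72^0.655 ≈ 102.08 kt.
Difference ≈ 144.97 − 102.08 = 42.89 → 43 kt.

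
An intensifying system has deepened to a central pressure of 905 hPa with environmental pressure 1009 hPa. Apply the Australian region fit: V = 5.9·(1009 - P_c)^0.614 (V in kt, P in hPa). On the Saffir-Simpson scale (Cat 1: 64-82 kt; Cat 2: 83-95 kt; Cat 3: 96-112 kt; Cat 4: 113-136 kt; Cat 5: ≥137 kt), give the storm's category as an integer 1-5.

3

ΔP = 1009 − 905 = 104 hPa.
V ≈ 5.9 × 104^0.614 = 5.9 × 17.32 ≈ 102 kt.
102 kt falls in the Category 3 band.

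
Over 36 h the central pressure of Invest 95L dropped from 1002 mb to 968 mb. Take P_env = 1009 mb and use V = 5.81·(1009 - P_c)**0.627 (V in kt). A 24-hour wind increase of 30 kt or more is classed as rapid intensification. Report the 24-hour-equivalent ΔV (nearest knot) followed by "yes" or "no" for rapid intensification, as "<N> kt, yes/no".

27 kt, no

V₁: ΔP = 7, V ≈ 5.81 × 7^0.627 ≈ 19.68 kt.
V₂: ΔP = 41, V ≈ 5.81 × 41^0.627 ≈ 59.62 kt.
ΔV over 36 h = 39.94 kt → 24 h equivalent = 39.94 × 24/36 ≈ 26.63 kt.
27 kt < 30 kt ⇒ not rapid intensification.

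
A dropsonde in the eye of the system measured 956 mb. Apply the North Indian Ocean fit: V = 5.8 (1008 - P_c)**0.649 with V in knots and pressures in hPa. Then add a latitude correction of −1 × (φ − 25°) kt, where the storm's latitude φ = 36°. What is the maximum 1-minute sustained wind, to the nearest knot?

64 kt

ΔP = 1008 − 956 = 52 mb.
52^0.649 ≈ 12.992.
V ≈ 5.8 × 12.992 ≈ 75.4 kt.
Latitude correction: −1 × (36 − 25) = -11 kt.
Corrected V ≈ 64.4 kt → 64 kt.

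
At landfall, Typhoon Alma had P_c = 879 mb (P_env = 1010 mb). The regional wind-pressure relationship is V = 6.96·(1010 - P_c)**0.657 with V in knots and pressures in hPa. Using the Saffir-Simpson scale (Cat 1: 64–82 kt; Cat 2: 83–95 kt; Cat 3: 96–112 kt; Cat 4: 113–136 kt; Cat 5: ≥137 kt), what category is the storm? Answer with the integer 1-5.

ΔP = 1010 − 879 = 131 mb.
V ≈ 6.96 × 131^0.657 = 6.96 × 24.61 ≈ 171 kt.
171 kt falls in the Category 5 band.

5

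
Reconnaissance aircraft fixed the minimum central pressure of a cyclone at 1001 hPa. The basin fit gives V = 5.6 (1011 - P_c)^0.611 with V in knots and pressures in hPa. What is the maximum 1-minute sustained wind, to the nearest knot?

ΔP = 1011 − 1001 = 10 hPa.
10^0.611 ≈ 4.083.
V ≈ 5.6 × 4.083 ≈ 22.9 kt.

23 kt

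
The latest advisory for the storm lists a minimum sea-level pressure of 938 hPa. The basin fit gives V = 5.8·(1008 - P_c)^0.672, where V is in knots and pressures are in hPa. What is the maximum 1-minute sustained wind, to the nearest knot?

101 kt

ΔP = 1008 − 938 = 70 hPa.
70^0.672 ≈ 17.374.
V ≈ 5.8 × 17.374 ≈ 100.8 kt.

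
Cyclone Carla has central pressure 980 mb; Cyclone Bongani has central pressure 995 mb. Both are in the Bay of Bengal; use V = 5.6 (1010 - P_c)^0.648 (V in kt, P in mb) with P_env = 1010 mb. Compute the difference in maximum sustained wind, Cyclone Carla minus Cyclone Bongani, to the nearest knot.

18 kt

Cyclone Carla: ΔP = 30; V ≈ 5.6 × 30^0.648 ≈ 50.74 kt.
Cyclone Bongani: ΔP = 15; V ≈ 5.6 × 15^0.648 ≈ 32.38 kt.
Difference ≈ 50.74 − 32.38 = 18.36 → 18 kt.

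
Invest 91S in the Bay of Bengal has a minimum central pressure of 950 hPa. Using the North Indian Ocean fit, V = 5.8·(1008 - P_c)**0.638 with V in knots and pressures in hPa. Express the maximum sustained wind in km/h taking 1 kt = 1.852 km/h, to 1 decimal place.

ΔP = 1008 − 950 = 58 hPa.
V ≈ 5.8 × 58^0.638 = 5.8 × 13.337 ≈ 77.356 kt.
77.356 × 1.852 ≈ 143.26 km/h → 143.3 km/h.

143.3 km/h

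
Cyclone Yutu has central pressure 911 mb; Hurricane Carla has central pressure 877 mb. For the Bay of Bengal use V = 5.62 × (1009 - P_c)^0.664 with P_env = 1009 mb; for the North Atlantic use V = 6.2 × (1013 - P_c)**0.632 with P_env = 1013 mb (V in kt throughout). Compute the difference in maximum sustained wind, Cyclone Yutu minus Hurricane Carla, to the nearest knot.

Cyclone Yutu: ΔP = 98; V ≈ 5.62 × 98^0.664 ≈ 118.01 kt.
Hurricane Carla: ΔP = 136; V ≈ 6.2 × 136^0.632 ≈ 138.29 kt.
Difference ≈ 118.01 − 138.29 = -20.28 → -20 kt.

-20 kt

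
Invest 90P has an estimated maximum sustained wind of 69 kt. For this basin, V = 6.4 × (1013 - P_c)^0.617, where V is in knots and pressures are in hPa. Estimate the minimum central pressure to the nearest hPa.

ΔP = (V / 6.4)^(1/0.617) = (69/6.4)^1.621.
69/6.4 = 10.781; 10.781^1.621 ≈ 47.17 hPa.
P_c = 1013 − 47.17 = 965.83 ≈ 966 hPa.

966 hPa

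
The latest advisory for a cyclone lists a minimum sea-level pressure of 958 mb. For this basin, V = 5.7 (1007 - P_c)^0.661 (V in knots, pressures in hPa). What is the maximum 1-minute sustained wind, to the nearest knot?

ΔP = 1007 − 958 = 49 mb.
49^0.661 ≈ 13.098.
V ≈ 5.7 × 13.098 ≈ 74.7 kt.

75 kt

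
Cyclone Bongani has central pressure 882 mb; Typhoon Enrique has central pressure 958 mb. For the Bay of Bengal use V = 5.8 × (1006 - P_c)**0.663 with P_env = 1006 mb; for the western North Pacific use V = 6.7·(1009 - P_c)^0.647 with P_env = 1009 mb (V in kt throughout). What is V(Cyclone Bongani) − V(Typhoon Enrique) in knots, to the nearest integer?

Cyclone Bongani: ΔP = 124; V ≈ 5.8 × 124^0.663 ≈ 141.70 kt.
Typhoon Enrique: ΔP = 51; V ≈ 6.7 × 51^0.647 ≈ 85.29 kt.
Difference ≈ 141.70 − 85.29 = 56.41 → 56 kt.

56 kt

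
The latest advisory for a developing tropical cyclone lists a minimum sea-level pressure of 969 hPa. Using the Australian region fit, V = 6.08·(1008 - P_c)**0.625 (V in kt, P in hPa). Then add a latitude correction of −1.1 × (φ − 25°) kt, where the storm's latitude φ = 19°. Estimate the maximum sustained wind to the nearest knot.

67 kt

ΔP = 1008 − 969 = 39 hPa.
39^0.625 ≈ 9.872.
V ≈ 6.08 × 9.872 ≈ 60.0 kt.
Latitude correction: −1.1 × (19 − 25) = 6.6 kt.
Corrected V ≈ 66.6 kt → 67 kt.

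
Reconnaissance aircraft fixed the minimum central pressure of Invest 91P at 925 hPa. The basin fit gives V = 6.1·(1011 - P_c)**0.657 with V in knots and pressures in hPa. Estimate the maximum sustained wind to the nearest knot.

ΔP = 1011 − 925 = 86 hPa.
86^0.657 ≈ 18.662.
V ≈ 6.1 × 18.662 ≈ 113.8 kt.

114 kt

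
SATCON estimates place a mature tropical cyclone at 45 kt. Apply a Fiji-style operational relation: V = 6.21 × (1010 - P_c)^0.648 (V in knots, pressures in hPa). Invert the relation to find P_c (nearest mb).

ΔP = (V / 6.21)^(1/0.648) = (45/6.21)^1.543.
45/6.21 = 7.246; 7.246^1.543 ≈ 21.25 mb.
P_c = 1010 − 21.25 = 988.75 ≈ 989 mb.

989 mb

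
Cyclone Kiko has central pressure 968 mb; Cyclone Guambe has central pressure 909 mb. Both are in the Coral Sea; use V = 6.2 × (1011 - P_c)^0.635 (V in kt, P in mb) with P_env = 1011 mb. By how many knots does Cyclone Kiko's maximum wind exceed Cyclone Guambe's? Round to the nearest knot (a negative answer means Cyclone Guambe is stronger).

Cyclone Kiko: ΔP = 43; V ≈ 6.2 × 43^0.635 ≈ 67.55 kt.
Cyclone Guambe: ΔP = 102; V ≈ 6.2 × 102^0.635 ≈ 116.91 kt.
Difference ≈ 67.55 − 116.91 = -49.36 → -49 kt.

-49 kt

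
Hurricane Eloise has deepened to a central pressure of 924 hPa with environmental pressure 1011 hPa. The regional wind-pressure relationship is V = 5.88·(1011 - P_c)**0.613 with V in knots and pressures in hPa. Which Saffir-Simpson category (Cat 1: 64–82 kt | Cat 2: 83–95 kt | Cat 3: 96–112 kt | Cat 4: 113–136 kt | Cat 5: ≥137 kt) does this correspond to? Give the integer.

ΔP = 1011 − 924 = 87 hPa.
V ≈ 5.88 × 87^0.613 = 5.88 × 15.45 ≈ 91 kt.
91 kt falls in the Category 2 band.

2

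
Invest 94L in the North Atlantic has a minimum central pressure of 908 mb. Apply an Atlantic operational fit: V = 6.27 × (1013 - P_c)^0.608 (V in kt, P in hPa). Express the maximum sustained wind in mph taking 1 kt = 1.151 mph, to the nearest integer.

ΔP = 1013 − 908 = 105 mb.
V ≈ 6.27 × 105^0.608 = 6.27 × 16.939 ≈ 106.206 kt.
106.206 × 1.151 ≈ 122.24 mph → 122 mph.

122 mph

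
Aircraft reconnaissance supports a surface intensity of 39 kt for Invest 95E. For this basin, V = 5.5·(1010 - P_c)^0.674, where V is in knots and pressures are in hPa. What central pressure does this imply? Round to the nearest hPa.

992 hPa

ΔP = (V / 5.5)^(1/0.674) = (39/5.5)^1.484.
39/5.5 = 7.091; 7.091^1.484 ≈ 18.29 hPa.
P_c = 1010 − 18.29 = 991.71 ≈ 992 hPa.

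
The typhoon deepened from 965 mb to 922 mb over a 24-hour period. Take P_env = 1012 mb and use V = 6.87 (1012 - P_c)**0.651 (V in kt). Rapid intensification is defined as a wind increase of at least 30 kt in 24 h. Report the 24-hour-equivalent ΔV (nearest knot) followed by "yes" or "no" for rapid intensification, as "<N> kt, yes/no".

V₁: ΔP = 47, V ≈ 6.87 × 47^0.651 ≈ 84.23 kt.
V₂: ΔP = 90, V ≈ 6.87 × 90^0.651 ≈ 128.58 kt.
ΔV over 24 h = 44.35 kt → 24 h equivalent = 44.35 × 24/24 ≈ 44.35 kt.
44 kt ≥ 30 kt ⇒ rapid intensification.

44 kt, yes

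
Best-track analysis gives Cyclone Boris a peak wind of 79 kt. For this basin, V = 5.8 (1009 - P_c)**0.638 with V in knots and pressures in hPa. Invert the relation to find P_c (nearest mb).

949 mb

ΔP = (V / 5.8)^(1/0.638) = (79/5.8)^1.567.
79/5.8 = 13.621; 13.621^1.567 ≈ 59.94 mb.
P_c = 1009 − 59.94 = 949.06 ≈ 949 mb.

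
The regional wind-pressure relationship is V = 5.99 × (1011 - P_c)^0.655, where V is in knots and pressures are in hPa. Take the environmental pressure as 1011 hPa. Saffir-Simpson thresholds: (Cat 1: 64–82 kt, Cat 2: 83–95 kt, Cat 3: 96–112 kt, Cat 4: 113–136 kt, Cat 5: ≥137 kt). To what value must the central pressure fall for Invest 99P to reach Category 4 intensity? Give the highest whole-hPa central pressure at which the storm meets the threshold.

922 hPa

Category 4 begins at V = 113 kt.
Required ΔP = (113/5.99)^(1/0.655) = 18.865^1.527 ≈ 88.63 hPa.
P_c ≤ 1011 − 88.63 = 922.37, so the highest integer P_c is 922 hPa.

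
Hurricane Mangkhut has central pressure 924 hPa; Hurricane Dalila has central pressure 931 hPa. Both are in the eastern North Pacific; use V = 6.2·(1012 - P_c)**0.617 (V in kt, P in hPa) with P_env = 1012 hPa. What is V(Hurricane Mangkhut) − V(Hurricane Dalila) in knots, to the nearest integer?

5 kt

Hurricane Mangkhut: ΔP = 88; V ≈ 6.2 × 88^0.617 ≈ 98.21 kt.
Hurricane Dalila: ΔP = 81; V ≈ 6.2 × 81^0.617 ≈ 93.31 kt.
Difference ≈ 98.21 − 93.31 = 4.90 → 5 kt.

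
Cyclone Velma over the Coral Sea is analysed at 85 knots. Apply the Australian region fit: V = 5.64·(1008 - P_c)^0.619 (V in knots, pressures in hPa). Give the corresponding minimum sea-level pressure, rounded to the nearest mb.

ΔP = (V / 5.64)^(1/0.619) = (85/5.64)^1.616.
85/5.64 = 15.071; 15.071^1.616 ≈ 80.04 mb.
P_c = 1008 − 80.04 = 927.96 ≈ 928 mb.

928 mb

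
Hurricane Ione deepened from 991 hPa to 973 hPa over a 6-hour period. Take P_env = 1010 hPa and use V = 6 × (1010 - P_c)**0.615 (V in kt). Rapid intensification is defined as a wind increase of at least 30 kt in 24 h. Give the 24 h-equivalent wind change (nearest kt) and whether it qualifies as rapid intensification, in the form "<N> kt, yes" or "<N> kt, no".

74 kt, yes

V₁: ΔP = 19, V ≈ 6 × 19^0.615 ≈ 36.69 kt.
V₂: ΔP = 37, V ≈ 6 × 37^0.615 ≈ 55.28 kt.
ΔV over 6 h = 18.59 kt → 24 h equivalent = 18.59 × 24/6 ≈ 74.36 kt.
74 kt ≥ 30 kt ⇒ rapid intensification.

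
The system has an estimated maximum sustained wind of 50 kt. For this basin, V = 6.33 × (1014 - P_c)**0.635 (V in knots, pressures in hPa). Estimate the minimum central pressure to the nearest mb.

ΔP = (V / 6.33)^(1/0.635) = (50/6.33)^1.575.
50/6.33 = 7.899; 7.899^1.575 ≈ 25.91 mb.
P_c = 1014 − 25.91 = 988.09 ≈ 988 mb.

988 mb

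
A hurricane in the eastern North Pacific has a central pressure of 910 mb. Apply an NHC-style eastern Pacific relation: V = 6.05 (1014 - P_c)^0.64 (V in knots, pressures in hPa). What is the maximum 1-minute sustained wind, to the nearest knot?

118 kt

ΔP = 1014 − 910 = 104 mb.
104^0.64 ≈ 19.539.
V ≈ 6.05 × 19.539 ≈ 118.2 kt.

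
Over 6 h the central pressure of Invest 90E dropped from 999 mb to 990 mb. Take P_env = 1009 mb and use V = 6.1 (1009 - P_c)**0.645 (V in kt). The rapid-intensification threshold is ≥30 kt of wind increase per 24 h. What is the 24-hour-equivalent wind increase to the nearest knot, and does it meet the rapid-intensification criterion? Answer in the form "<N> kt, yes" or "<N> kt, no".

55 kt, yes

V₁: ΔP = 10, V ≈ 6.1 × 10^0.645 ≈ 26.94 kt.
V₂: ΔP = 19, V ≈ 6.1 × 19^0.645 ≈ 40.75 kt.
ΔV over 6 h = 13.81 kt → 24 h equivalent = 13.81 × 24/6 ≈ 55.24 kt.
55 kt ≥ 30 kt ⇒ rapid intensification.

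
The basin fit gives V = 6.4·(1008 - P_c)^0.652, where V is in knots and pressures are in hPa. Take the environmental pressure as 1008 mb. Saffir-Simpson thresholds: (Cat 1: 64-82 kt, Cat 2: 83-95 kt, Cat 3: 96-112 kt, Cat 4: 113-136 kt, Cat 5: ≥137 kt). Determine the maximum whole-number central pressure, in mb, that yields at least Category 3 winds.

Category 3 begins at V = 96 kt.
Required ΔP = (96/6.4)^(1/0.652) = 15.000^1.534 ≈ 63.65 mb.
P_c ≤ 1008 − 63.65 = 944.35, so the highest integer P_c is 944 mb.

944 mb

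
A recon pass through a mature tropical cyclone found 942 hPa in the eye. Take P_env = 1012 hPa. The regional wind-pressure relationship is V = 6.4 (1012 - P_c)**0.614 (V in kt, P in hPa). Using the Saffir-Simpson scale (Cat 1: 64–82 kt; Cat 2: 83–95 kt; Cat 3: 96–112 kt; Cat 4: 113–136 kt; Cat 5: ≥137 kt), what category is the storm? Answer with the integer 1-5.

2

ΔP = 1012 − 942 = 70 hPa.
V ≈ 6.4 × 70^0.614 = 6.4 × 13.58 ≈ 87 kt.
87 kt falls in the Category 2 band.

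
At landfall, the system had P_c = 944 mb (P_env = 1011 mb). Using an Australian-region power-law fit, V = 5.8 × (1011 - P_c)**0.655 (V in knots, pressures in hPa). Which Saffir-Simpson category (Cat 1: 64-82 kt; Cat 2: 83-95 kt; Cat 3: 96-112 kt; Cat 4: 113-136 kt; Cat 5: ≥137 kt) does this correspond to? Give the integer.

2

ΔP = 1011 − 944 = 67 mb.
V ≈ 5.8 × 67^0.655 = 5.8 × 15.71 ≈ 91 kt.
91 kt falls in the Category 2 band.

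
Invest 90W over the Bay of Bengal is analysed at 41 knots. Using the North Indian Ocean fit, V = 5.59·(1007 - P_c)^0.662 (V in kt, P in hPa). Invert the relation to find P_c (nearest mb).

ΔP = (V / 5.59)^(1/0.662) = (41/5.59)^1.511.
41/5.59 = 7.335; 7.335^1.511 ≈ 20.29 mb.
P_c = 1007 − 20.29 = 986.71 ≈ 987 mb.

987 mb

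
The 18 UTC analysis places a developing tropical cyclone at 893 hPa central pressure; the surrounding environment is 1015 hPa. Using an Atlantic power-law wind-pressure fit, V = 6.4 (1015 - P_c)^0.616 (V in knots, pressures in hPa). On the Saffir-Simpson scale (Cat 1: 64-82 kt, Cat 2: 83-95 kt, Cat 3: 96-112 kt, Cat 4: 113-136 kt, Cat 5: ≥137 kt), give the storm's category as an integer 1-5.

ΔP = 1015 − 893 = 122 hPa.
V ≈ 6.4 × 122^0.616 = 6.4 × 19.28 ≈ 123 kt.
123 kt falls in the Category 4 band.

4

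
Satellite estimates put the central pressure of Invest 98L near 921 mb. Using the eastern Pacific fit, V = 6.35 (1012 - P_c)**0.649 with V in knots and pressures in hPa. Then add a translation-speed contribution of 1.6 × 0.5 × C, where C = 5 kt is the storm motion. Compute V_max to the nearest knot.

ΔP = 1012 − 921 = 91 mb.
91^0.649 ≈ 18.682.
V ≈ 6.35 × 18.682 ≈ 118.6 kt.
Translation term: 1.6 × 0.5 × 5 = 4 kt.
Corrected V ≈ 122.6 kt → 123 kt.

123 kt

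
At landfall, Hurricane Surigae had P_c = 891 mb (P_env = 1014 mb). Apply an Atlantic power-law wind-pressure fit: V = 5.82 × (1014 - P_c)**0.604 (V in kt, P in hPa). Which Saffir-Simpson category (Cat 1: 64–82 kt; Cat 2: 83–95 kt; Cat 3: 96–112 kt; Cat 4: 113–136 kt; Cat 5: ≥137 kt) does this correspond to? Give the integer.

3

ΔP = 1014 − 891 = 123 mb.
V ≈ 5.82 × 123^0.604 = 5.82 × 18.29 ≈ 106 kt.
106 kt falls in the Category 3 band.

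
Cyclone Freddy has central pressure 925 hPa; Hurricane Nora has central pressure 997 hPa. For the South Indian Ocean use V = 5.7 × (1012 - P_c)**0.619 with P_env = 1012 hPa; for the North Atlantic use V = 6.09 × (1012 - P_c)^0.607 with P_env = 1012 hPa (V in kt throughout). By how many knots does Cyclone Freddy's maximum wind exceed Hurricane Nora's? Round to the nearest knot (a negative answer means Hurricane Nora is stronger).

Cyclone Freddy: ΔP = 87; V ≈ 5.7 × 87^0.619 ≈ 90.46 kt.
Hurricane Nora: ΔP = 15; V ≈ 6.09 × 15^0.607 ≈ 31.51 kt.
Difference ≈ 90.46 − 31.51 = 58.95 → 59 kt.

59 kt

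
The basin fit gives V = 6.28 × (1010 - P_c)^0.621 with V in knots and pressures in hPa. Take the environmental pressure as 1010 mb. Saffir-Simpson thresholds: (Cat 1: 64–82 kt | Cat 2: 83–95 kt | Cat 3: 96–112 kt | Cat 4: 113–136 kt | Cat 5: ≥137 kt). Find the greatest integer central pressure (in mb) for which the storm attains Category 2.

946 mb

Category 2 begins at V = 83 kt.
Required ΔP = (83/6.28)^(1/0.621) = 13.217^1.610 ≈ 63.88 mb.
P_c ≤ 1010 − 63.88 = 946.12, so the highest integer P_c is 946 mb.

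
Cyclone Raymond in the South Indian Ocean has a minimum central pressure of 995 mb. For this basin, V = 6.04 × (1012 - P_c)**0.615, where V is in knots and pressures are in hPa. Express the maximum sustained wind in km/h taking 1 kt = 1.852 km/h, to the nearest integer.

64 km/h

ΔP = 1012 − 995 = 17 mb.
V ≈ 6.04 × 17^0.615 = 6.04 × 5.711 ≈ 34.496 kt.
34.496 × 1.852 ≈ 63.89 km/h → 64 km/h.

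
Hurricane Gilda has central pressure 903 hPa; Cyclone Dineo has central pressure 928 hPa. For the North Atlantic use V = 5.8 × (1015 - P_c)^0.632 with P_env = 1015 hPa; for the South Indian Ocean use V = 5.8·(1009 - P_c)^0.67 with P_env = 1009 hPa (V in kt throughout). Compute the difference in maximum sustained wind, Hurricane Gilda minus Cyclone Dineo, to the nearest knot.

4 kt

Hurricane Gilda: ΔP = 112; V ≈ 5.8 × 112^0.632 ≈ 114.43 kt.
Cyclone Dineo: ΔP = 81; V ≈ 5.8 × 81^0.67 ≈ 110.18 kt.
Difference ≈ 114.43 − 110.18 = 4.25 → 4 kt.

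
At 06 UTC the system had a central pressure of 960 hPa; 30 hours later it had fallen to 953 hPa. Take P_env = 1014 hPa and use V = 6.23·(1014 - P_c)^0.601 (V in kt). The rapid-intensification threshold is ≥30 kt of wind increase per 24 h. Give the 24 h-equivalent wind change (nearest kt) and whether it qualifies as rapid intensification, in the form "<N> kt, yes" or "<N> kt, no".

4 kt, no

V₁: ΔP = 54, V ≈ 6.23 × 54^0.601 ≈ 68.49 kt.
V₂: ΔP = 61, V ≈ 6.23 × 61^0.601 ≈ 73.70 kt.
ΔV over 30 h = 5.21 kt → 24 h equivalent = 5.21 × 24/30 ≈ 4.17 kt.
4 kt < 30 kt ⇒ not rapid intensification.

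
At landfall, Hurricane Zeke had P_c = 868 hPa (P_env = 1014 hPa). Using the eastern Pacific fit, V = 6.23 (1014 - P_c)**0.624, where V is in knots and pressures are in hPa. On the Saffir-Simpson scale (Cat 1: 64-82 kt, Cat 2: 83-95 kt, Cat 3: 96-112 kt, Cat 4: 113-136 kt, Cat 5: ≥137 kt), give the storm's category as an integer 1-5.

5

ΔP = 1014 − 868 = 146 hPa.
V ≈ 6.23 × 146^0.624 = 6.23 × 22.42 ≈ 140 kt.
140 kt falls in the Category 5 band.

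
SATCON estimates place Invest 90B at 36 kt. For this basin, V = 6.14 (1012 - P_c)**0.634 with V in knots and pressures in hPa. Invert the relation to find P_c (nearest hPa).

996 hPa

ΔP = (V / 6.14)^(1/0.634) = (36/6.14)^1.577.
36/6.14 = 5.863; 5.863^1.577 ≈ 16.28 hPa.
P_c = 1012 − 16.28 = 995.72 ≈ 996 hPa.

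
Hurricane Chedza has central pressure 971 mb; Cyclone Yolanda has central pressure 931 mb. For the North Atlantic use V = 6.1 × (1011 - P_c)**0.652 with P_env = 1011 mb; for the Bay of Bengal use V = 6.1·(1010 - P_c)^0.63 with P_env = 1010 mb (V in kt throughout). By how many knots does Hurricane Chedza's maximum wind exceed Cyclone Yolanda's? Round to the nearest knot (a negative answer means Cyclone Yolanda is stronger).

Hurricane Chedza: ΔP = 40; V ≈ 6.1 × 40^0.652 ≈ 67.59 kt.
Cyclone Yolanda: ΔP = 79; V ≈ 6.1 × 79^0.63 ≈ 95.68 kt.
Difference ≈ 67.59 − 95.68 = -28.09 → -28 kt.

-28 kt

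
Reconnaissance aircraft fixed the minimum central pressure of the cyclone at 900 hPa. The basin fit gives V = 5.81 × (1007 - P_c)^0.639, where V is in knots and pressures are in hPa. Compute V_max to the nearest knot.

ΔP = 1007 − 900 = 107 hPa.
107^0.639 ≈ 19.805.
V ≈ 5.81 × 19.805 ≈ 115.1 kt.

115 kt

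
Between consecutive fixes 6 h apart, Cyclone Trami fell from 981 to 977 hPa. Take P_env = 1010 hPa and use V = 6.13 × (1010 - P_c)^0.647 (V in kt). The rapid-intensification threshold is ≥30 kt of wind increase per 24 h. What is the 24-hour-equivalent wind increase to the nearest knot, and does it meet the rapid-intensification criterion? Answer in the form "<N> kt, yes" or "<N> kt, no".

V₁: ΔP = 29, V ≈ 6.13 × 29^0.647 ≈ 54.15 kt.
V₂: ΔP = 33, V ≈ 6.13 × 33^0.647 ≈ 58.88 kt.
ΔV over 6 h = 4.73 kt → 24 h equivalent = 4.73 × 24/6 ≈ 18.92 kt.
19 kt < 30 kt ⇒ not rapid intensification.

19 kt, no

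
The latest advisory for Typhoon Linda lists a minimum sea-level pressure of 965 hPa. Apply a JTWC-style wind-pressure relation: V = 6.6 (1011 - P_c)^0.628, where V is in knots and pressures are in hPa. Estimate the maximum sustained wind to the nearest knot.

73 kt

ΔP = 1011 − 965 = 46 hPa.
46^0.628 ≈ 11.072.
V ≈ 6.6 × 11.072 ≈ 73.1 kt.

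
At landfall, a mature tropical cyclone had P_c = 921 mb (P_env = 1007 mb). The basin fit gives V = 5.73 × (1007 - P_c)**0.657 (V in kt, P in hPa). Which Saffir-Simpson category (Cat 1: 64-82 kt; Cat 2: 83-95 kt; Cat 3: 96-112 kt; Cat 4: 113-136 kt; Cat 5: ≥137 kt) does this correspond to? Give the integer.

ΔP = 1007 − 921 = 86 mb.
V ≈ 5.73 × 86^0.657 = 5.73 × 18.66 ≈ 107 kt.
107 kt falls in the Category 3 band.

3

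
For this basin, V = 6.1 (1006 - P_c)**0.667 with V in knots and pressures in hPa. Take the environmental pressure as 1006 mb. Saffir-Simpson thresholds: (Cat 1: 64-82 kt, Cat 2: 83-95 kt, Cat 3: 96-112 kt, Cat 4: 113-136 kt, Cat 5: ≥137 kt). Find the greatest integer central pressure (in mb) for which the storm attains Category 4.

926 mb

Category 4 begins at V = 113 kt.
Required ΔP = (113/6.1)^(1/0.667) = 18.525^1.499 ≈ 79.56 mb.
P_c ≤ 1006 − 79.56 = 926.44, so the highest integer P_c is 926 mb.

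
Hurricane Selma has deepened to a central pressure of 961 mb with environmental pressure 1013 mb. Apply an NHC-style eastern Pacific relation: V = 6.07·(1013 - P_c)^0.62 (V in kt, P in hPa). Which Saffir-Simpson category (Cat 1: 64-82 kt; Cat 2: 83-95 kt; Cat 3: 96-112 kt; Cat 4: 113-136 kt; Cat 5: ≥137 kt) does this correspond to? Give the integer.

1

ΔP = 1013 − 961 = 52 mb.
V ≈ 6.07 × 52^0.62 = 6.07 × 11.59 ≈ 70 kt.
70 kt falls in the Category 1 band.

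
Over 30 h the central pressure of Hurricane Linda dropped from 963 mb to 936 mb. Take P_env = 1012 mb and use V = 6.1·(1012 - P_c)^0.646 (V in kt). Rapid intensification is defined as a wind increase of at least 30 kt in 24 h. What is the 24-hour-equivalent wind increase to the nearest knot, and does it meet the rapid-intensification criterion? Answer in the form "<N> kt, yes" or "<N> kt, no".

20 kt, no

V₁: ΔP = 49, V ≈ 6.1 × 49^0.646 ≈ 75.37 kt.
V₂: ΔP = 76, V ≈ 6.1 × 76^0.646 ≈ 100.08 kt.
ΔV over 30 h = 24.71 kt → 24 h equivalent = 24.71 × 24/30 ≈ 19.77 kt.
20 kt < 30 kt ⇒ not rapid intensification.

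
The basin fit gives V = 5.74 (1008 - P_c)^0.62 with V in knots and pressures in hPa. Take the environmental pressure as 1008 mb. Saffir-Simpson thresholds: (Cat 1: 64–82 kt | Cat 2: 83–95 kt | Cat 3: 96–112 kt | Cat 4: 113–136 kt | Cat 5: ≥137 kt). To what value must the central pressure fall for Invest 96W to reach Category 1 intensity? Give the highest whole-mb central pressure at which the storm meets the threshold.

959 mb

Category 1 begins at V = 64 kt.
Required ΔP = (64/5.74)^(1/0.62) = 11.150^1.613 ≈ 48.88 mb.
P_c ≤ 1008 − 48.88 = 959.12, so the highest integer P_c is 959 mb.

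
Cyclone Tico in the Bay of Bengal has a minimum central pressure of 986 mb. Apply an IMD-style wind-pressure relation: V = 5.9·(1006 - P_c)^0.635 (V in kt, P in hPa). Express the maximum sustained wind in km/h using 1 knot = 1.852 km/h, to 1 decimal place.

73.2 km/h

ΔP = 1006 − 986 = 20 mb.
V ≈ 5.9 × 20^0.635 = 5.9 × 6.701 ≈ 39.537 kt.
39.537 × 1.852 ≈ 73.22 km/h → 73.2 km/h.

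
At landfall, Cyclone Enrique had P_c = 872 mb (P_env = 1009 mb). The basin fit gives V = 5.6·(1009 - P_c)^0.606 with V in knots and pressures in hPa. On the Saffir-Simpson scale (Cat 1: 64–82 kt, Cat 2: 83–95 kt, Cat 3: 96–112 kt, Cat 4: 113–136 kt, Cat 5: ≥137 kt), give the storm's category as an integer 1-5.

3

ΔP = 1009 − 872 = 137 mb.
V ≈ 5.6 × 137^0.606 = 5.6 × 19.72 ≈ 110 kt.
110 kt falls in the Category 3 band.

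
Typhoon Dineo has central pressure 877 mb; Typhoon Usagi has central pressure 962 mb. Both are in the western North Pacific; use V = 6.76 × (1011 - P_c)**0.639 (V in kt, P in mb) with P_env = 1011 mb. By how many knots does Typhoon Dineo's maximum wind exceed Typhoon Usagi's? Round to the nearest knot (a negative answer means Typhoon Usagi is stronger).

Typhoon Dineo: ΔP = 134; V ≈ 6.76 × 134^0.639 ≈ 154.58 kt.
Typhoon Usagi: ΔP = 49; V ≈ 6.76 × 49^0.639 ≈ 81.28 kt.
Difference ≈ 154.58 − 81.28 = 73.30 → 73 kt.

73 kt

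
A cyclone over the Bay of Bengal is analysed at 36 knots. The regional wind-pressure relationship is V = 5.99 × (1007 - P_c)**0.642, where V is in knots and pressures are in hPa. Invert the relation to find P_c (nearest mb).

ΔP = (V / 5.99)^(1/0.642) = (36/5.99)^1.558.
36/5.99 = 6.010; 6.010^1.558 ≈ 16.34 mb.
P_c = 1007 − 16.34 = 990.66 ≈ 991 mb.

991 mb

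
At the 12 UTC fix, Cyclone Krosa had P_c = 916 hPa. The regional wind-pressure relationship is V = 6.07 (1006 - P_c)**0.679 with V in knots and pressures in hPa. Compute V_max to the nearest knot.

129 kt

ΔP = 1006 − 916 = 90 hPa.
90^0.679 ≈ 21.229.
V ≈ 6.07 × 21.229 ≈ 128.9 kt.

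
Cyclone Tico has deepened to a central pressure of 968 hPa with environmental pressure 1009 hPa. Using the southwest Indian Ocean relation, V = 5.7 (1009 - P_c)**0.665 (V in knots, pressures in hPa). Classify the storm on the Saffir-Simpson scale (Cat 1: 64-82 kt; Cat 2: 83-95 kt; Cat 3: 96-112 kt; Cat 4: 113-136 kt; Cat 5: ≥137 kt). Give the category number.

1

ΔP = 1009 − 968 = 41 hPa.
V ≈ 5.7 × 41^0.665 = 5.7 × 11.82 ≈ 67 kt.
67 kt falls in the Category 1 band.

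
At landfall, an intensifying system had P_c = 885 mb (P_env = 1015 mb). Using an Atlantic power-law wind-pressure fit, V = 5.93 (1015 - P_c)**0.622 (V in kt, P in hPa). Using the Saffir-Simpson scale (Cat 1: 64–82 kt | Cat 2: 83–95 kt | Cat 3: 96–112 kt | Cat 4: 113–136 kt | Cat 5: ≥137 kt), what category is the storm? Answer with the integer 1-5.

ΔP = 1015 − 885 = 130 mb.
V ≈ 5.93 × 130^0.622 = 5.93 × 20.65 ≈ 122 kt.
122 kt falls in the Category 4 band.

4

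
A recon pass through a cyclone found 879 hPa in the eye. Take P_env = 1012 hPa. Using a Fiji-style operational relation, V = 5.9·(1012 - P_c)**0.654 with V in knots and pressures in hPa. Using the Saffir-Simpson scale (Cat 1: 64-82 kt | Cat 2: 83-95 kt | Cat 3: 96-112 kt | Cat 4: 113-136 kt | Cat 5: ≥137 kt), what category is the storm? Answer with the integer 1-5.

ΔP = 1012 − 879 = 133 hPa.
V ≈ 5.9 × 133^0.654 = 5.9 × 24.49 ≈ 144 kt.
144 kt falls in the Category 5 band.

5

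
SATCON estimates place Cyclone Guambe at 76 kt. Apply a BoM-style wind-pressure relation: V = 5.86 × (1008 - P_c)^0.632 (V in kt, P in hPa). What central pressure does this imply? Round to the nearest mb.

950 mb

ΔP = (V / 5.86)^(1/0.632) = (76/5.86)^1.582.
76/5.86 = 12.969; 12.969^1.582 ≈ 57.67 mb.
P_c = 1008 − 57.67 = 950.33 ≈ 950 mb.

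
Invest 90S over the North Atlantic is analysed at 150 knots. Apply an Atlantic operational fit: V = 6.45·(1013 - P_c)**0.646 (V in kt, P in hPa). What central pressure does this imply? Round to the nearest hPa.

883 hPa

ΔP = (V / 6.45)^(1/0.646) = (150/6.45)^1.548.
150/6.45 = 23.256; 23.256^1.548 ≈ 130.43 hPa.
P_c = 1013 − 130.43 = 882.57 ≈ 883 hPa.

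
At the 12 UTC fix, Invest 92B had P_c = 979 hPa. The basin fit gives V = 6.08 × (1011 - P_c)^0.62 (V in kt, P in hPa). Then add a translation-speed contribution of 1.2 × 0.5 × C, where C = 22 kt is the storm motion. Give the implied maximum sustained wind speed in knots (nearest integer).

65 kt

ΔP = 1011 − 979 = 32 hPa.
32^0.62 ≈ 8.574.
V ≈ 6.08 × 8.574 ≈ 52.1 kt.
Translation term: 1.2 × 0.5 × 22 = 13.2 kt.
Corrected V ≈ 65.3 kt → 65 kt.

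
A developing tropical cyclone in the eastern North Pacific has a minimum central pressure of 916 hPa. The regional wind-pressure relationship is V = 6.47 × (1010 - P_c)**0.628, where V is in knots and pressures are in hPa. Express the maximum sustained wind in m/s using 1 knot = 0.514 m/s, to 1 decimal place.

ΔP = 1010 − 916 = 94 hPa.
V ≈ 6.47 × 94^0.628 = 6.47 × 17.343 ≈ 112.209 kt.
112.209 × 0.514 ≈ 57.68 m/s → 57.7 m/s.

57.7 m/s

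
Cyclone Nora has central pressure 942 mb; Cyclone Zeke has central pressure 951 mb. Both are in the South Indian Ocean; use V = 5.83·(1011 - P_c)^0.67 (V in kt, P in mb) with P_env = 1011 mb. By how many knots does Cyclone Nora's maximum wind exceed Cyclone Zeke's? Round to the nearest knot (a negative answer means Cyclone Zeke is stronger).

9 kt

Cyclone Nora: ΔP = 69; V ≈ 5.83 × 69^0.67 ≈ 99.47 kt.
Cyclone Zeke: ΔP = 60; V ≈ 5.83 × 60^0.67 ≈ 90.58 kt.
Difference ≈ 99.47 − 90.58 = 8.89 → 9 kt.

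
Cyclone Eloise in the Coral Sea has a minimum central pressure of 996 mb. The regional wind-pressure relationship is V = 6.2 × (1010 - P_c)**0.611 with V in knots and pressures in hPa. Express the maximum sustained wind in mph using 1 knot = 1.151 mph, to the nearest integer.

ΔP = 1010 − 996 = 14 mb.
V ≈ 6.2 × 14^0.611 = 6.2 × 5.015 ≈ 31.094 kt.
31.094 × 1.151 ≈ 35.79 mph → 36 mph.

36 mph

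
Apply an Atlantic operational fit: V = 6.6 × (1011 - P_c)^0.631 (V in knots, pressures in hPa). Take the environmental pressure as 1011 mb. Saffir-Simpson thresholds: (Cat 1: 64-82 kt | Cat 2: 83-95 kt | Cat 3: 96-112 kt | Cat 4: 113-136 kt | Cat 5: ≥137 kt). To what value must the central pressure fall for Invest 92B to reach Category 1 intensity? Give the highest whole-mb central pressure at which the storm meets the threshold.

Category 1 begins at V = 64 kt.
Required ΔP = (64/6.6)^(1/0.631) = 9.697^1.585 ≈ 36.61 mb.
P_c ≤ 1011 − 36.61 = 974.39, so the highest integer P_c is 974 mb.

974 mb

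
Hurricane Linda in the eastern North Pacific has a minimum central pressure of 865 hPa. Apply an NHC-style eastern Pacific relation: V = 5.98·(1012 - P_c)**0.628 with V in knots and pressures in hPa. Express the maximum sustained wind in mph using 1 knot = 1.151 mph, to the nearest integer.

158 mph

ΔP = 1012 − 865 = 147 hPa.
V ≈ 5.98 × 147^0.628 = 5.98 × 22.965 ≈ 137.333 kt.
137.333 × 1.151 ≈ 158.07 mph → 158 mph.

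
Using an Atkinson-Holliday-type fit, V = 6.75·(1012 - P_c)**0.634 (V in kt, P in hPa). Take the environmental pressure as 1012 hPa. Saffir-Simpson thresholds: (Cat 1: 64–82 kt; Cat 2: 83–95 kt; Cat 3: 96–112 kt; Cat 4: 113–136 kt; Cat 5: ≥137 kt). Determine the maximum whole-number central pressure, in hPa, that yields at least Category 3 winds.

Category 3 begins at V = 96 kt.
Required ΔP = (96/6.75)^(1/0.634) = 14.222^1.577 ≈ 65.85 hPa.
P_c ≤ 1012 − 65.85 = 946.15, so the highest integer P_c is 946 hPa.

946 hPa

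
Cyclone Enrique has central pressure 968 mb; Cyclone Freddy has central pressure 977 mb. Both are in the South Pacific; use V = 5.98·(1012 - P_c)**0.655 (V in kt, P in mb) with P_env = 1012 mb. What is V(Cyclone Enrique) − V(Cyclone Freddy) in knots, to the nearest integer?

Cyclone Enrique: ΔP = 44; V ≈ 5.98 × 44^0.655 ≈ 71.31 kt.
Cyclone Freddy: ΔP = 35; V ≈ 5.98 × 35^0.655 ≈ 61.39 kt.
Difference ≈ 71.31 − 61.39 = 9.92 → 10 kt.

10 kt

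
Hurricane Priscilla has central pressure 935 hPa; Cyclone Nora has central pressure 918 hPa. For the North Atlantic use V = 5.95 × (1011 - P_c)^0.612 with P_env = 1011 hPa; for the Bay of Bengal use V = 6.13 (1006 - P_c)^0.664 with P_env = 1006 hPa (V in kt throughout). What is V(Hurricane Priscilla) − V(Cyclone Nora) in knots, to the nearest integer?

-36 kt

Hurricane Priscilla: ΔP = 76; V ≈ 5.95 × 76^0.612 ≈ 84.25 kt.
Cyclone Nora: ΔP = 88; V ≈ 6.13 × 88^0.664 ≈ 119.84 kt.
Difference ≈ 84.25 − 119.84 = -35.59 → -36 kt.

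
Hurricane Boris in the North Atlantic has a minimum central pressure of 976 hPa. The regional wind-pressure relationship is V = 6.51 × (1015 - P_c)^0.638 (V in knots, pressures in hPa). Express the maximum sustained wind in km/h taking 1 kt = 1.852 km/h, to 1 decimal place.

124.8 km/h

ΔP = 1015 − 976 = 39 hPa.
V ≈ 6.51 × 39^0.638 = 6.51 × 10.354 ≈ 67.403 kt.
67.403 × 1.852 ≈ 124.83 km/h → 124.8 km/h.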